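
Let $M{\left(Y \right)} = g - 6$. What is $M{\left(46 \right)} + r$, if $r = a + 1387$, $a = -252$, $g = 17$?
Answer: $1146$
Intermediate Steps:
$M{\left(Y \right)} = 11$ ($M{\left(Y \right)} = 17 - 6 = 11$)
$r = 1135$ ($r = -252 + 1387 = 1135$)
$M{\left(46 \right)} + r = 11 + 1135 = 1146$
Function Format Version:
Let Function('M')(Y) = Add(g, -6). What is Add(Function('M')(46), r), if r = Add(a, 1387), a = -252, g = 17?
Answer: 1146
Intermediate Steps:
Function('M')(Y) = 11 (Function('M')(Y) = Add(17, -6) = 11)
r = 1135 (r = Add(-252, 1387) = 1135)
Add(Function('M')(46), r) = Add(11, 1135) = 1146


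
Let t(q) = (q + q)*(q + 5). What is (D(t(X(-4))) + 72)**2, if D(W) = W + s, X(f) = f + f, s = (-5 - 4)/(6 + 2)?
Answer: 904401/64 ≈ 14131.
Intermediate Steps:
s = -9/8 ≈ -1.1250
X(f) = 2*f
t(q) = 2*q*(5 + q) (t(q) = (2*q)*(5 + q) = 2*q*(5 + q))
D(W) = -9/8 + W (D(W) = W - 9/8 = -9/8 + W)
(D(t(X(-4))) + 72)**2 = ((-9/8 + 2*(2*(-4))*(5 + 2*(-4))) + 72)**2 = ((-9/8 + 2*(-8)*(5 - 8)) + 72)**2 = ((-9/8 + 2*(-8)*(-3)) + 72)**2 = ((-9/8 + 48) + 72)**2 = (375/8 + 72)**2 = (951/8)**2 = 904401/64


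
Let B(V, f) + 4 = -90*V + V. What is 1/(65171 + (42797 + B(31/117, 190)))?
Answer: 117/12629029 ≈ 9.2644e-6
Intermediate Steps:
B(V, f) = -4 - 89*V (B(V, f) = -4 + (-90*V + V) = -4 - 89*V)
1/(65171 + (42797 + B(31/117, 190))) = 1/(65171 + (42797 + (-4 - 2759/117))) = 1/(65171 + (42797 - 3227/117)) = 1/(65171 + 5004022/117) = 1/(12629029/117) = 117/12629029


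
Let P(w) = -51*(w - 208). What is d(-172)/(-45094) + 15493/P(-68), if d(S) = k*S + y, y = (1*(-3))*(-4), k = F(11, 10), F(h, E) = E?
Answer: 51620225/45338796 ≈ 1.1385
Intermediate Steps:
k = 10
P(w) = 10608 - 51*w (P(w) = -51*(-208 + w) = 10608 - 51*w)
y = 12 (y = -3*(-4) = 12)
d(S) = 12 + 10*S (d(S) = 10*S + 12 = 12 + 10*S)
d(-172)/(-45094) + 15493/P(-68) = (12 + 10*(-172))/(-45094) + 15493/(10608 - 51*(-68)) = (12 - 1720)*(-1/45094) + 15493/(10608 + 3468) = -1708*(-1/45094) + 15493/14076 = 122/3221 + 15493*(1/14076) = 122/3221 + 15493/14076 = 51620225/45338796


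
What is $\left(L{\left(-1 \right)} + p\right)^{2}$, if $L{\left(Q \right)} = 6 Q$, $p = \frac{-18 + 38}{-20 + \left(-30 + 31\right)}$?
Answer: $\frac{17956}{361} \approx 49.74$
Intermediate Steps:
$p = - \frac{20}{19}$ ($p = \frac{20}{-20 + 1} = \frac{20}{-19} = 20 \left(- \frac{1}{19}\right) = - \frac{20}{19} \approx -1.0526$)
$\left(L{\left(-1 \right)} + p\right)^{2} = \left(6 \left(-1\right) - \frac{20}{19}\right)^{2} = \left(-6 - \frac{20}{19}\right)^{2} = \left(- \frac{134}{19}\right)^{2} = \frac{17956}{361}$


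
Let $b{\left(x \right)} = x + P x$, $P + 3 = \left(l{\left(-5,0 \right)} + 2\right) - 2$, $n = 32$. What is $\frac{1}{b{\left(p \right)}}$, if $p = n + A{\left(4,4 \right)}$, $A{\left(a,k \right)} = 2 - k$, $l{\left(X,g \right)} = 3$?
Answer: $\frac{1}{30} \approx 0.033333$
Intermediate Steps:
$p = 30$ ($p = 32 + \left(2 - 4\right) = 32 - 2 = 30$)
$P = 0$ ($P = -3 + \left(\left(3 + 2\right) - 2\right) = -3 + \left(5 - 2\right) = -3 + 3 = 0$)
$b{\left(x \right)} = x$ ($b{\left(x \right)} = x + 0 x = x + 0 = x$)
$\frac{1}{b{\left(p \right)}} = \frac{1}{30}$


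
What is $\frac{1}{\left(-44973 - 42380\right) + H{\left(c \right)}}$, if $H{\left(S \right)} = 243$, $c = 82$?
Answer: $- \frac{1}{87110} \approx -1.148 \cdot 10^{-5}$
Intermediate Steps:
$\frac{1}{\left(-44973 - 42380\right) + H{\left(c \right)}} = \frac{1}{\left(-44973 - 42380\right) + 243} = \frac{1}{-87353 + 243} = \frac{1}{-87110} = - \frac{1}{87110}$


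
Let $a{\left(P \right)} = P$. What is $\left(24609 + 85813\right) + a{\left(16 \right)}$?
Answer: $110438$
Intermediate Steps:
$\left(24609 + 85813\right) + a{\left(16 \right)} = \left(24609 + 85813\right) + 16 = 110422 + 16 = 110438$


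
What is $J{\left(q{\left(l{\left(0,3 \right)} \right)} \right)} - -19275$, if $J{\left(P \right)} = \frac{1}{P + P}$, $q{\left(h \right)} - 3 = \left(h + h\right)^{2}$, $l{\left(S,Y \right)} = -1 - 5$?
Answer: $\frac{5666851}{294} \approx 19275.0$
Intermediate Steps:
$l{\left(S,Y \right)} = -6$ ($l{\left(S,Y \right)} = -1 - 5 = -6$)
$q{\left(h \right)} = 3 + 4 h^{2}$ ($q{\left(h \right)} = 3 + \left(h + h\right)^{2} = 3 + \left(2 h\right)^{2} = 3 + 4 h^{2}$)
$J{\left(P \right)} = \frac{1}{2 P}$
$J{\left(q{\left(l{\left(0,3 \right)} \right)} \right)} - -19275 = \frac{1}{2 \left(3 + 4 \left(-6\right)^{2}\right)} - -19275 = \frac{1}{2 \left(3 + 4 \cdot 36\right)} + 19275 = \frac{1}{2 \left(3 + 144\right)} + 19275 = \frac{1}{2 \cdot 147} + 19275 = \frac{1}{2} \cdot \frac{1}{147} + 19275 = \frac{1}{294} + 19275 = \frac{5666851}{294}$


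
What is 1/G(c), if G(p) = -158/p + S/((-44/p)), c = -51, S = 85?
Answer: 2244/228037 ≈ 0.0098405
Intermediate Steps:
G(p) = -158/p - 85*p/44 (G(p) = -158/p + 85/((-44/p)) = -158/p + 85*(-p/44) = -158/p - 85*p/44)
1/G(c) = 1/(-158/(-51) - 85/44*(-51)) = 1/(-158*(-1/51) + 4335/44) = 1/(158/51 + 4335/44) = 1/(228037/2244) = 2244/228037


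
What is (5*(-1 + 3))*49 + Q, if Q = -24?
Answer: 466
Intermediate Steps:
(5*(-1 + 3))*49 + Q = (5*(-1 + 3))*49 - 24 = (5*2)*49 - 24 = 10*49 - 24 = 490 - 24 = 466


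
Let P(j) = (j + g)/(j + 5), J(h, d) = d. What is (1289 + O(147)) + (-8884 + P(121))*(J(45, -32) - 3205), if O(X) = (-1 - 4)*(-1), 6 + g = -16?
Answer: 402587621/14 ≈ 2.8756e+7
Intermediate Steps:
g = -22 (g = -6 - 16 = -22)
O(X) = 5 (O(X) = -5*(-1) = 5)
P(j) = (-22 + j)/(5 + j) (P(j) = (j - 22)/(j + 5) = (-22 + j)/(5 + j))
(1289 + O(147)) + (-8884 + P(121))*(J(45, -32) - 3205) = (1289 + 5) + (-8884 + (-22 + 121)/(5 + 121))*(-32 - 3205) = 1294 + (-8884 + 99/126)*(-3237) = 1294 + (-8884 + (1/126)*99)*(-3237) = 1294 + (-8884 + 11/14)*(-3237) = 1294 - 124365/14*(-3237) = 1294 + 402569505/14 = 402587621/14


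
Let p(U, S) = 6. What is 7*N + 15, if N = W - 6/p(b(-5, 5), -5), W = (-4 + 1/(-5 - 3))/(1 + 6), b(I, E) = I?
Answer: 31/8 ≈ 3.8750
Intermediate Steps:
W = -33/56 (W = (-4 + 1/(-8))/7 = (-4 - 1/8)*(1/7) = -33/8*1/7 = -33/56 ≈ -0.58929)
N = -89/56 (N = -33/56 - 6/6 = -33/56 - 1*1 = -33/56 - 1 = -89/56 ≈ -1.5893)
7*N + 15 = 7*(-89/56) + 15 = -89/8 + 15 = 31/8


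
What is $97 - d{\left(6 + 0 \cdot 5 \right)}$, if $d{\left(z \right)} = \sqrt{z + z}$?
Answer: $97 - 2 \sqrt{3} \approx 93.536$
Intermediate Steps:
$d{\left(z \right)} = \sqrt{2} \sqrt{z}$ ($d{\left(z \right)} = \sqrt{2 z} = \sqrt{2} \sqrt{z}$)
$97 - d{\left(6 + 0 \cdot 5 \right)} = 97 - \sqrt{2} \sqrt{6 + 0 \cdot 5} = 97 - \sqrt{2} \sqrt{6 + 0} = 97 - \sqrt{2} \sqrt{6} = 97 - 2 \sqrt{3}$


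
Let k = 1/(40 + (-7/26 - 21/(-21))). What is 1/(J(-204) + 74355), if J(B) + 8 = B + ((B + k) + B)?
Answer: 1059/78085391 ≈ 1.3562e-5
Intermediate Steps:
k = 26/1059 (k = 1/(40 + (-7*1/26 - 21*(-1/21))) = 1/(40 + (-7/26 + 1)) = 1/(40 + 19/26) = 1/(1059/26) = 26/1059 ≈ 0.024551)
J(B) = -8446/1059 + 3*B (J(B) = -8 + (B + ((B + 26/1059) + B)) = -8 + (B + ((26/1059 + B) + B)) = -8 + (B + (26/1059 + 2*B)) = -8 + (26/1059 + 3*B) = -8446/1059 + 3*B)
1/(J(-204) + 74355) = 1/((-8446/1059 + 3*(-204)) + 74355) = 1/((-8446/1059 - 612) + 74355) = 1/(-656554/1059 + 74355) = 1/(78085391/1059) = 1059/78085391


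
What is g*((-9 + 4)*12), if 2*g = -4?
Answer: 120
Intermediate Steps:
g = -2 (g = (1/2)*(-4) = -2)
g*((-9 + 4)*12) = -2*(-9 + 4)*12 = -(-10)*12 = -2*(-60) = 120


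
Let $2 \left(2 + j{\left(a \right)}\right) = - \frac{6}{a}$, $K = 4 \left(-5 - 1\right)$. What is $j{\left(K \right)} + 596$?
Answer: $\frac{4753}{8} \approx 594.13$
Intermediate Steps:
$K = -24$ ($K = 4 \left(-6\right) = -24$)
$j{\left(a \right)} = -2 - \frac{3}{a}$ ($j{\left(a \right)} = -2 + \frac{\left(-6\right) \frac{1}{a}}{2} = -2 - \frac{3}{a}$)
$j{\left(K \right)} + 596 = \left(-2 - \frac{3}{-24}\right) + 596 = \left(-2 - - \frac{1}{8}\right) + 596 = \left(-2 + \frac{1}{8}\right) + 596 = - \frac{15}{8} + 596 = \frac{4753}{8}$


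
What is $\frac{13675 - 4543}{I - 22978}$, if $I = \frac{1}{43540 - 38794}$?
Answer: $- \frac{43340472}{109053587} \approx -0.39742$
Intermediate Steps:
$I = \frac{1}{4746} \approx 0.0002107$
$\frac{13675 - 4543}{I - 22978} = \frac{13675 - 4543}{\frac{1}{4746} - 22978} = \frac{9132}{- \frac{109053587}{4746}} = 9132 \left(- \frac{4746}{109053587}\right) = - \frac{43340472}{109053587}$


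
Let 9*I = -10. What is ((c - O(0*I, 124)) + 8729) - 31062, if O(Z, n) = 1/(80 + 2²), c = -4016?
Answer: -2213317/84 ≈ -26349.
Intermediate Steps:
I = -10/9 (I = (⅑)*(-10) = -10/9 ≈ -1.1111)
O(Z, n) = 1/84 (O(Z, n) = 1/(80 + 4) = 1/84)
((c - O(0*I, 124)) + 8729) - 31062 = ((-4016 - 1*1/84) + 8729) - 31062 = ((-4016 - 1/84) + 8729) - 31062 = (-337345/84 + 8729) - 31062 = 395891/84 - 31062 = -2213317/84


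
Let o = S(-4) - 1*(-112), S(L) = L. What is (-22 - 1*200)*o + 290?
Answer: -23686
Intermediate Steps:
o = 108 (o = -4 - 1*(-112) = -4 + 112 = 108)
(-22 - 1*200)*o + 290 = (-22 - 1*200)*108 + 290 = (-22 - 200)*108 + 290 = -222*108 + 290 = -23976 + 290 = -23686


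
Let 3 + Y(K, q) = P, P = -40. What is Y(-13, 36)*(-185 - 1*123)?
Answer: 13244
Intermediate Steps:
Y(K, q) = -43 (Y(K, q) = -3 - 40 = -43)
Y(-13, 36)*(-185 - 1*123) = -43*(-185 - 1*123) = -43*(-185 - 123) = -43*(-308) = 13244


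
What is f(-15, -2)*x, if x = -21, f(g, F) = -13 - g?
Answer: -42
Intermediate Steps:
f(-15, -2)*x = (-13 - 1*(-15))*(-21) = (-13 + 15)*(-21) = 2*(-21) = -42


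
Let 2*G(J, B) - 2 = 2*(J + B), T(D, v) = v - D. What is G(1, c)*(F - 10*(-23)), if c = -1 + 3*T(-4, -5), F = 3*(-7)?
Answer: -418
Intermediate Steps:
F = -21
c = -4 (c = -1 + 3*(-5 - 1*(-4)) = -1 + 3*(-5 + 4) = -1 + 3*(-1) = -1 - 3 = -4)
G(J, B) = 1 + B + J (G(J, B) = 1 + (2*(J + B))/2 = 1 + (2*(B + J))/2 = 1 + (2*B + 2*J)/2 = 1 + (B + J) = 1 + B + J)
G(1, c)*(F - 10*(-23)) = (1 - 4 + 1)*(-21 - 10*(-23)) = -2*(-21 + 230) = -2*209 = -418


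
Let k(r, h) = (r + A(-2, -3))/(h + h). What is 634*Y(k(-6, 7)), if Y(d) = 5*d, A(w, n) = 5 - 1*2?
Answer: -4755/7 ≈ -679.29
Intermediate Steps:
A(w, n) = 3 (A(w, n) = 5 - 2 = 3)
k(r, h) = (3 + r)/(2*h) (k(r, h) = (r + 3)/(h + h) = (3 + r)/((2*h)) = (3 + r)*(1/(2*h)) = (3 + r)/(2*h))
634*Y(k(-6, 7)) = 634*(5*((1/2)*(3 - 6)/7)) = 634*(5*((1/2)*(1/7)*(-3))) = 634*(5*(-3/14)) = 634*(-15/14) = -4755/7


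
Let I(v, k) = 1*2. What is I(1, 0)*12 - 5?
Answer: 19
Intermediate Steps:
I(v, k) = 2
I(1, 0)*12 - 5 = 2*12 - 5 = 24 - 5 = 19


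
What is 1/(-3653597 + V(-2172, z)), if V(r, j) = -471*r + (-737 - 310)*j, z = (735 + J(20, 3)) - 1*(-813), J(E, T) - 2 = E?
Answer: -1/4274375 ≈ -2.3395e-7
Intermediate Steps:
J(E, T) = 2 + E
z = 1570 (z = (735 + (2 + 20)) - 1*(-813) = (735 + 22) + 813 = 757 + 813 = 1570)
V(r, j) = -1047*j - 471*r (V(r, j) = -471*r - 1047*j = -1047*j - 471*r)
1/(-3653597 + V(-2172, z)) = 1/(-3653597 + (-1047*1570 - 471*(-2172))) = 1/(-3653597 + (-1643790 + 1023012)) = 1/(-3653597 - 620778) = 1/(-4274375) = -1/4274375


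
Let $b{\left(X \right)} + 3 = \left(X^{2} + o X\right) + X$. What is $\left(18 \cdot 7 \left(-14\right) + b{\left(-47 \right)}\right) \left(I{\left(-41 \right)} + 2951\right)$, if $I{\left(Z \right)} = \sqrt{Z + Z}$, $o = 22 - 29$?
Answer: $2136524 + 724 i \sqrt{82} \approx 2.1365 \cdot 10^{6} + 6556.1 i$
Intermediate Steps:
$o = -7$
$I{\left(Z \right)} = \sqrt{2} \sqrt{Z}$ ($I{\left(Z \right)} = \sqrt{2 Z} = \sqrt{2} \sqrt{Z}$)
$b{\left(X \right)} = -3 + X^{2} - 6 X$ ($b{\left(X \right)} = -3 + \left(\left(X^{2} - 7 X\right) + X\right) = -3 + \left(X^{2} - 6 X\right) = -3 + X^{2} - 6 X$)
$\left(18 \cdot 7 \left(-14\right) + b{\left(-47 \right)}\right) \left(I{\left(-41 \right)} + 2951\right) = \left(18 \cdot 7 \left(-14\right) - \left(-279 - 2209\right)\right) \left(\sqrt{2} \sqrt{-41} + 2951\right) = \left(126 \left(-14\right) + \left(-3 + 2209 + 282\right)\right) \left(\sqrt{2} i \sqrt{41} + 2951\right) = \left(-1764 + 2488\right) \left(i \sqrt{82} + 2951\right) = 724 \left(2951 + i \sqrt{82}\right) = 2136524 + 724 i \sqrt{82}$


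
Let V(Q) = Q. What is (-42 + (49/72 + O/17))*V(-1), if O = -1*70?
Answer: 55615/1224 ≈ 45.437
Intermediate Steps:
O = -70
(-42 + (49/72 + O/17))*V(-1) = (-42 + (49/72 - 70/17))*(-1) = (-42 - 4207/1224)*(-1) = -55615/1224*(-1) = 55615/1224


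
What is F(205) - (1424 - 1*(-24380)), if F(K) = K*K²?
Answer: 8589321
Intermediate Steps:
F(K) = K³
F(205) - (1424 - 1*(-24380)) = 205³ - (1424 - 1*(-24380)) = 8615125 - (1424 + 24380) = 8615125 - 1*25804 = 8615125 - 25804 = 8589321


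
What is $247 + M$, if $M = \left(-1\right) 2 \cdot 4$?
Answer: $239$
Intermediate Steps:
$M = -8$ ($M = \left(-2\right) 4 = -8$)
$247 + M = 247 - 8 = 239$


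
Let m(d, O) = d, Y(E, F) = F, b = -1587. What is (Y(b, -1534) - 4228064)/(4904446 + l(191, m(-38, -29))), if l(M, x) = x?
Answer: -2114799/2452204 ≈ -0.86241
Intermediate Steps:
(Y(b, -1534) - 4228064)/(4904446 + l(191, m(-38, -29))) = (-1534 - 4228064)/(4904446 - 38) = -4229598/4904408 = -4229598*1/4904408 = -2114799/2452204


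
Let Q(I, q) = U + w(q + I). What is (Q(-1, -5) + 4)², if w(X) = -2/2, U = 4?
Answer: 49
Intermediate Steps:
w(X) = -1 (w(X) = -2*½ = -1)
Q(I, q) = 3 (Q(I, q) = 4 - 1 = 3)
(Q(-1, -5) + 4)² = (3 + 4)² = 7² = 49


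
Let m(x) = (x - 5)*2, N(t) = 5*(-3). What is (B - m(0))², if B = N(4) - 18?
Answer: 529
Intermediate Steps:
N(t) = -15
m(x) = -10 + 2*x (m(x) = (-5 + x)*2 = -10 + 2*x)
B = -33 (B = -15 - 18 = -33)
(B - m(0))² = (-33 - (-10 + 2*0))² = (-33 - (-10 + 0))² = (-33 - 1*(-10))² = (-33 + 10)² = (-23)² = 529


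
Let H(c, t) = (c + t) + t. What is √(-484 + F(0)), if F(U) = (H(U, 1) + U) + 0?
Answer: I*√482 ≈ 21.954*I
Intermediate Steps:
H(c, t) = c + 2*t
F(U) = 2 + 2*U (F(U) = ((U + 2*1) + U) + 0 = ((U + 2) + U) + 0 = ((2 + U) + U) + 0 = (2 + 2*U) + 0 = 2 + 2*U)
√(-484 + F(0)) = √(-484 + (2 + 2*0)) = √(-484 + (2 + 0)) = √(-484 + 2) = √(-482) = I*√482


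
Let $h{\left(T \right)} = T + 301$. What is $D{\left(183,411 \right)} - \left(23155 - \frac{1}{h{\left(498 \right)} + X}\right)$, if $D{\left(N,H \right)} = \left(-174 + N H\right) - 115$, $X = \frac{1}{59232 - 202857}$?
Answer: $\frac{5940822869231}{114756374} \approx 51769.0$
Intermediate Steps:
$h{\left(T \right)} = 301 + T$
$X = - \frac{1}{143625}$ ($X = \frac{1}{-143625} = - \frac{1}{143625} \approx -6.9626 \cdot 10^{-6}$)
$D{\left(N,H \right)} = -289 + H N$ ($D{\left(N,H \right)} = \left(-174 + H N\right) - 115 = -289 + H N$)
$D{\left(183,411 \right)} - \left(23155 - \frac{1}{h{\left(498 \right)} + X}\right) = \left(-289 + 411 \cdot 183\right) - \left(23155 - \frac{1}{\left(301 + 498\right) - \frac{1}{143625}}\right) = \left(-289 + 75213\right) - \left(23155 - \frac{1}{799 - \frac{1}{143625}}\right) = 74924 - \left(23155 - \frac{1}{\frac{114756374}{143625}}\right) = 74924 - \left(23155 - \frac{143625}{114756374}\right) = 74924 - \frac{2657183696345}{114756374} = \frac{5940822869231}{114756374}$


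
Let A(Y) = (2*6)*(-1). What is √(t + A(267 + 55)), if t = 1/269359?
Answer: I*√870650981213/269359 ≈ 3.4641*I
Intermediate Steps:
A(Y) = -12 (A(Y) = 12*(-1) = -12)
t = 1/269359 ≈ 3.7125e-6
√(t + A(267 + 55)) = √(1/269359 - 12) = √(-3232307/269359) = I*√870650981213/269359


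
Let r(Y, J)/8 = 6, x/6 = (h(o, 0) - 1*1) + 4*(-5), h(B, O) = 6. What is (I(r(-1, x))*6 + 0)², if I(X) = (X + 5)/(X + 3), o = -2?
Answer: 11236/289 ≈ 38.879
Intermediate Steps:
x = -90 (x = 6*((6 - 1*1) + 4*(-5)) = 6*((6 - 1) - 20) = 6*(5 - 20) = 6*(-15) = -90)
r(Y, J) = 48 (r(Y, J) = 8*6 = 48)
I(X) = (5 + X)/(3 + X)
(I(r(-1, x))*6 + 0)² = (((5 + 48)/(3 + 48))*6 + 0)² = ((53/51)*6 + 0)² = (106/17 + 0)² = (106/17)² = 11236/289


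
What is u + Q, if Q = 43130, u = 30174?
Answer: 73304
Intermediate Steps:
u + Q = 30174 + 43130 = 73304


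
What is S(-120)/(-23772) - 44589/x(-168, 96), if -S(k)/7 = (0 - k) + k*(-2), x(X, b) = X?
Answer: 4207909/15848 ≈ 265.52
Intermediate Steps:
S(k) = 21*k (S(k) = -7*((0 - k) + k*(-2)) = -7*(-k - 2*k) = -(-21)*k = 21*k)
S(-120)/(-23772) - 44589/x(-168, 96) = (21*(-120))/(-23772) - 44589/(-168) = -2520*(-1/23772) - 44589*(-1/168) = 30/283 + 14863/56 = 4207909/15848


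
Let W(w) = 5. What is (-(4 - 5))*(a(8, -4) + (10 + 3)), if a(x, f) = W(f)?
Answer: 18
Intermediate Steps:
a(x, f) = 5
(-(4 - 5))*(a(8, -4) + (10 + 3)) = (-(4 - 5))*(5 + (10 + 3)) = (-1*(-1))*(5 + 13) = 1*18 = 18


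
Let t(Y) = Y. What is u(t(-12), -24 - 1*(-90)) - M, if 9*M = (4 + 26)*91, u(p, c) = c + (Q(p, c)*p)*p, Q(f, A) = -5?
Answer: -2872/3 ≈ -957.33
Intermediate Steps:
u(p, c) = c - 5*p**2 (u(p, c) = c + (-5*p)*p = c - 5*p**2)
M = 910/3 (M = ((4 + 26)*91)/9 = (30*91)/9 = (1/9)*2730 = 910/3 ≈ 303.33)
u(t(-12), -24 - 1*(-90)) - M = ((-24 - 1*(-90)) - 5*(-12)**2) - 1*910/3 = ((-24 + 90) - 5*144) - 910/3 = (66 - 720) - 910/3 = -654 - 910/3 = -2872/3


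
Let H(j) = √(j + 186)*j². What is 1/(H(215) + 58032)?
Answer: -58032/853469287601 + 46225*√401/853469287601 ≈ 1.0166e-6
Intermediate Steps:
H(j) = j²*√(186 + j) (H(j) = √(186 + j)*j² = j²*√(186 + j))
1/(H(215) + 58032) = 1/(215²*√(186 + 215) + 58032) = 1/(46225*√401 + 58032) = 1/(58032 + 46225*√401)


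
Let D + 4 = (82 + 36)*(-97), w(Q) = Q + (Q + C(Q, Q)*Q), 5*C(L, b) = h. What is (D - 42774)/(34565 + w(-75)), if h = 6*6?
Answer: -54224/33875 ≈ -1.6007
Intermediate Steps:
h = 36
C(L, b) = 36/5 (C(L, b) = (⅕)*36 = 36/5)
w(Q) = 46*Q/5 (w(Q) = Q + (Q + 36*Q/5) = Q + 41*Q/5 = 46*Q/5)
D = -11450 (D = -4 + (82 + 36)*(-97) = -4 + 118*(-97) = -4 - 11446 = -11450)
(D - 42774)/(34565 + w(-75)) = (-11450 - 42774)/(34565 + (46/5)*(-75)) = -54224/(34565 - 690) = -54224/33875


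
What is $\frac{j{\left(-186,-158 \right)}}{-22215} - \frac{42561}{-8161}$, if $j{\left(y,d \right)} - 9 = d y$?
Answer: $\frac{235194566}{60432205} \approx 3.8919$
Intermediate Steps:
$j{\left(y,d \right)} = 9 + d y$
$\frac{j{\left(-186,-158 \right)}}{-22215} - \frac{42561}{-8161} = \frac{9 - -29388}{-22215} - \frac{42561}{-8161} = \left(9 + 29388\right) \left(- \frac{1}{22215}\right) - - \frac{42561}{8161} = 29397 \left(- \frac{1}{22215}\right) + \frac{42561}{8161} = - \frac{9799}{7405} + \frac{42561}{8161} = \frac{235194566}{60432205}$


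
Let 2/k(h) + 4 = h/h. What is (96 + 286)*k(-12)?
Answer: -764/3 ≈ -254.67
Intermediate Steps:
k(h) = -⅔ (k(h) = 2/(-4 + h/h) = 2/(-4 + 1) = 2/(-3) = 2*(-⅓) = -⅔)
(96 + 286)*k(-12) = (96 + 286)*(-⅔) = 382*(-⅔) = -764/3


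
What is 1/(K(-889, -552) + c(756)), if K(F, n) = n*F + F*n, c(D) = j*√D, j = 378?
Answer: 2921/2866511487 - 9*√21/3822015316 ≈ 1.0082e-6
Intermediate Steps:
c(D) = 378*√D
K(F, n) = 2*F*n (K(F, n) = F*n + F*n = 2*F*n)
1/(K(-889, -552) + c(756)) = 1/(2*(-889)*(-552) + 378*√756) = 1/(981456 + 378*(6*√21)) = 1/(981456 + 2268*√21)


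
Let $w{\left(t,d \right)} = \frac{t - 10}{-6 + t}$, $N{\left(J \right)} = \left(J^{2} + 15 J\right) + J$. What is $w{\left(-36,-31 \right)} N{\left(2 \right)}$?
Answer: $\frac{276}{7} \approx 39.429$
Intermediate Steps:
$N{\left(J \right)} = J^{2} + 16 J$
$w{\left(t,d \right)} = \frac{-10 + t}{-6 + t}$
$w{\left(-36,-31 \right)} N{\left(2 \right)} = \frac{-10 - 36}{-6 - 36} \cdot 2 \left(16 + 2\right) = \frac{1}{-42} \left(-46\right) 2 \cdot 18 = \left(- \frac{1}{42}\right) \left(-46\right) 36 = \frac{23}{21} \cdot 36 = \frac{276}{7}$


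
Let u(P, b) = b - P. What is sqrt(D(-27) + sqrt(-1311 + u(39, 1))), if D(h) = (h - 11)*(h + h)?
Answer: sqrt(2052 + I*sqrt(1349)) ≈ 45.301 + 0.4054*I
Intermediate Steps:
D(h) = 2*h*(-11 + h) (D(h) = (-11 + h)*(2*h) = 2*h*(-11 + h))
sqrt(D(-27) + sqrt(-1311 + u(39, 1))) = sqrt(2*(-27)*(-11 - 27) + sqrt(-1311 + (1 - 1*39))) = sqrt(2*(-27)*(-38) + sqrt(-1311 + (1 - 39))) = sqrt(2052 + sqrt(-1311 - 38)) = sqrt(2052 + sqrt(-1349)) = sqrt(2052 + I*sqrt(1349))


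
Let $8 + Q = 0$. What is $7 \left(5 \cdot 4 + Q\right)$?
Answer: $84$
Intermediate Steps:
$Q = -8$ ($Q = -8 + 0 = -8$)
$7 \left(5 \cdot 4 + Q\right) = 7 \left(5 \cdot 4 - 8\right) = 7 \left(20 - 8\right) = 7 \cdot 12 = 84$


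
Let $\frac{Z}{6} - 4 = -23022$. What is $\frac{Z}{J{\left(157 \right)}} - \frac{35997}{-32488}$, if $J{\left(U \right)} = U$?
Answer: $- \frac{4481201175}{5100616} \approx -878.56$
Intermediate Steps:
$Z = -138108$ ($Z = 24 + 6 \left(-23022\right) = 24 - 138132 = -138108$)
$\frac{Z}{J{\left(157 \right)}} - \frac{35997}{-32488} = - \frac{138108}{157} - \frac{35997}{-32488} = \left(-138108\right) \frac{1}{157} - - \frac{35997}{32488} = - \frac{138108}{157} + \frac{35997}{32488} = - \frac{4481201175}{5100616}$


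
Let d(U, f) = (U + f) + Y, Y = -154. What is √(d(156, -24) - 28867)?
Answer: I*√28889 ≈ 169.97*I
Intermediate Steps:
d(U, f) = -154 + U + f (d(U, f) = (U + f) - 154 = -154 + U + f)
√(d(156, -24) - 28867) = √((-154 + 156 - 24) - 28867) = √(-22 - 28867) = √(-28889) = I*√28889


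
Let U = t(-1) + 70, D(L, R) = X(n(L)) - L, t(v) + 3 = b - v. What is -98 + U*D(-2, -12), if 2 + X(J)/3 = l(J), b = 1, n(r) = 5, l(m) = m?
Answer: 661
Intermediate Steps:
X(J) = -6 + 3*J
t(v) = -2 - v (t(v) = -3 + (1 - v) = -2 - v)
D(L, R) = 9 - L (D(L, R) = (-6 + 3*5) - L = (-6 + 15) - L = 9 - L)
U = 69 (U = (-2 - 1*(-1)) + 70 = (-2 + 1) + 70 = -1 + 70 = 69)
-98 + U*D(-2, -12) = -98 + 69*(9 - 1*(-2)) = -98 + 69*(9 + 2) = -98 + 69*11 = -98 + 759 = 661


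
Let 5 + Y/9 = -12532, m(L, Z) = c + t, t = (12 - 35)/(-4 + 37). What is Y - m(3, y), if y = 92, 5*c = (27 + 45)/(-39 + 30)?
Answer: -18617066/165 ≈ -1.1283e+5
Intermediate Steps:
t = -23/33 ≈ -0.69697
c = -8/5 (c = ((27 + 45)/(-39 + 30))/5 = (72/(-9))/5 = (72*(-⅑))/5 = (⅕)*(-8) = -8/5 ≈ -1.6000)
m(L, Z) = -379/165 (m(L, Z) = -8/5 - 23/33 = -379/165)
Y = -112833 (Y = -45 + 9*(-12532) = -45 - 112788 = -112833)
Y - m(3, y) = -112833 - 1*(-379/165) = -112833 + 379/165 = -18617066/165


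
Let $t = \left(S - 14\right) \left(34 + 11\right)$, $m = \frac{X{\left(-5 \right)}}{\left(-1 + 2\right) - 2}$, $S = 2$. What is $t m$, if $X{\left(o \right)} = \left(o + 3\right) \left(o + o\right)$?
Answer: $10800$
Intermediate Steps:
$X{\left(o \right)} = 2 o \left(3 + o\right)$ ($X{\left(o \right)} = \left(3 + o\right) 2 o = 2 o \left(3 + o\right)$)
$m = -20$ ($m = \frac{2 \left(-5\right) \left(3 - 5\right)}{\left(-1 + 2\right) - 2} = \frac{2 \left(-5\right) \left(-2\right)}{1 - 2} = \frac{20}{-1} = 20 \left(-1\right) = -20$)
$t = -540$ ($t = \left(2 - 14\right) \left(34 + 11\right) = \left(-12\right) 45 = -540$)
$t m = \left(-540\right) \left(-20\right) = 10800$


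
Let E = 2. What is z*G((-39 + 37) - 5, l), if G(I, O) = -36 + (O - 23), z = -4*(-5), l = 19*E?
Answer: -420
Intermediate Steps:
l = 38 (l = 19*2 = 38)
z = 20
G(I, O) = -59 + O (G(I, O) = -36 + (-23 + O) = -59 + O)
z*G((-39 + 37) - 5, l) = 20*(-59 + 38) = 20*(-21) = -420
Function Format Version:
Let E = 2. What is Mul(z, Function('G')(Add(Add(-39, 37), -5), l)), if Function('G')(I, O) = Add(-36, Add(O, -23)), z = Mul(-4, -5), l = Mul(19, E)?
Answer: -420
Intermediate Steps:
l = 38 (l = Mul(19, 2) = 38)
z = 20
Function('G')(I, O) = Add(-59, O) (Function('G')(I, O) = Add(-36, Add(-23, O)) = Add(-59, O))
Mul(z, Function('G')(Add(Add(-39, 37), -5), l)) = Mul(20, Add(-59, 38)) = Mul(20, -21) = -420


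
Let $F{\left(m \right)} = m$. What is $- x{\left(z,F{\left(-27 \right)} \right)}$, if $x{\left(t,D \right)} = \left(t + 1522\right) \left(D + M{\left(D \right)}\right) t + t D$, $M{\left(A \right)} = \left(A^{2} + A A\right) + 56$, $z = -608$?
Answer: $826327328$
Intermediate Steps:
$M{\left(A \right)} = 56 + 2 A^{2}$ ($M{\left(A \right)} = \left(A^{2} + A^{2}\right) + 56 = 2 A^{2} + 56 = 56 + 2 A^{2}$)
$x{\left(t,D \right)} = D t + t \left(1522 + t\right) \left(56 + D + 2 D^{2}\right)$ ($x{\left(t,D \right)} = \left(t + 1522\right) \left(D + \left(56 + 2 D^{2}\right)\right) t + t D = \left(1522 + t\right) \left(56 + D + 2 D^{2}\right) t + D t = t \left(1522 + t\right) \left(56 + D + 2 D^{2}\right) + D t = D t + t \left(1522 + t\right) \left(56 + D + 2 D^{2}\right)$)
$- x{\left(z,F{\left(-27 \right)} \right)} = - \left(-608\right) \left(85232 + 1523 \left(-27\right) + 3044 \left(-27\right)^{2} - -16416 + 2 \left(-608\right) \left(28 + \left(-27\right)^{2}\right)\right) = - \left(-608\right) \left(85232 - 41121 + 3044 \cdot 729 + 16416 + 2 \left(-608\right) \left(28 + 729\right)\right) = - \left(-608\right) \left(85232 - 41121 + 2219076 + 16416 + 2 \left(-608\right) 757\right) = - \left(-608\right) \left(85232 - 41121 + 2219076 + 16416 - 920512\right) = - \left(-608\right) 1359091 = \left(-1\right) \left(-826327328\right) = 826327328$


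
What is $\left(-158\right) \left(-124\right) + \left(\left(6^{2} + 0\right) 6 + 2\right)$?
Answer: $19810$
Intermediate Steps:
$\left(-158\right) \left(-124\right) + \left(\left(6^{2} + 0\right) 6 + 2\right) = 19592 + \left(\left(36 + 0\right) 6 + 2\right) = 19592 + \left(36 \cdot 6 + 2\right) = 19592 + \left(216 + 2\right) = 19592 + 218 = 19810$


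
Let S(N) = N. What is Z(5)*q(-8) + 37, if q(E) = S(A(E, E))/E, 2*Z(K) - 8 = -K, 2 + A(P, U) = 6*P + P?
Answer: 383/8 ≈ 47.875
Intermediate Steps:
A(P, U) = -2 + 7*P (A(P, U) = -2 + (6*P + P) = -2 + 7*P)
Z(K) = 4 - K/2 (Z(K) = 4 + (-K)/2 = 4 - K/2)
q(E) = (-2 + 7*E)/E
Z(5)*q(-8) + 37 = (4 - ½*5)*(7 - 2/(-8)) + 37 = (4 - 5/2)*(7 - 2*(-⅛)) + 37 = 3*(7 + ¼)/2 + 37 = (3/2)*(29/4) + 37 = 87/8 + 37 = 383/8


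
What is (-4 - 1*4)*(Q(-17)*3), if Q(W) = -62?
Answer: 1488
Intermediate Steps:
(-4 - 1*4)*(Q(-17)*3) = (-4 - 1*4)*(-62*3) = (-4 - 4)*(-186) = -8*(-186) = 1488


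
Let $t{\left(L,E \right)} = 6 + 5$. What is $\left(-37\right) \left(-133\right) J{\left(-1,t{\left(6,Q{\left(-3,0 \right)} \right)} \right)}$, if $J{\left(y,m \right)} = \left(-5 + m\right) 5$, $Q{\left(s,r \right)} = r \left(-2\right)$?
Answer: $147630$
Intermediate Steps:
$Q{\left(s,r \right)} = - 2 r$
$t{\left(L,E \right)} = 11$
$J{\left(y,m \right)} = -25 + 5 m$
$\left(-37\right) \left(-133\right) J{\left(-1,t{\left(6,Q{\left(-3,0 \right)} \right)} \right)} = \left(-37\right) \left(-133\right) \left(-25 + 5 \cdot 11\right) = 4921 \left(-25 + 55\right) = 4921 \cdot 30 = 147630$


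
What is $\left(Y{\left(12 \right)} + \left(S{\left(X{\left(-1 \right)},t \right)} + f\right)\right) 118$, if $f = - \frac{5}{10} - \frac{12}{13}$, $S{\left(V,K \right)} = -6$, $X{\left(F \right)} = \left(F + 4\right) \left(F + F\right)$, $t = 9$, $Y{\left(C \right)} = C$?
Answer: $\frac{7021}{13} \approx 540.08$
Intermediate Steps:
$X{\left(F \right)} = 2 F \left(4 + F\right)$ ($X{\left(F \right)} = \left(4 + F\right) 2 F = 2 F \left(4 + F\right)$)
$f = - \frac{37}{26}$ ($f = \left(-5\right) \frac{1}{10} - \frac{12}{13} = - \frac{1}{2} - \frac{12}{13} = - \frac{37}{26} \approx -1.4231$)
$\left(Y{\left(12 \right)} + \left(S{\left(X{\left(-1 \right)},t \right)} + f\right)\right) 118 = \left(12 - \frac{193}{26}\right) 118 = \frac{119}{26} \cdot 118 = \frac{7021}{13}$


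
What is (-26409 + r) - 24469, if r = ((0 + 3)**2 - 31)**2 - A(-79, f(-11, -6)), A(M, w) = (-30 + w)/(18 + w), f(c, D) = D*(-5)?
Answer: -50394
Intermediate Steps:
f(c, D) = -5*D
A(M, w) = (-30 + w)/(18 + w)
r = 484 (r = ((0 + 3)**2 - 31)**2 - (-30 - 5*(-6))/(18 - 5*(-6)) = (3**2 - 31)**2 - (-30 + 30)/(18 + 30) = (9 - 31)**2 - 0/48 = (-22)**2 - 0/48 = 484 - 1*0 = 484 + 0 = 484)
(-26409 + r) - 24469 = (-26409 + 484) - 24469 = -25925 - 24469 = -50394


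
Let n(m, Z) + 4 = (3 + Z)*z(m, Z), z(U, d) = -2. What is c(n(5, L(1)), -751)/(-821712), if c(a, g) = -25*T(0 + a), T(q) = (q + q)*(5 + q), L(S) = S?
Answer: 175/34238 ≈ 0.0051113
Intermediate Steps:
T(q) = 2*q*(5 + q) (T(q) = (2*q)*(5 + q) = 2*q*(5 + q))
n(m, Z) = -10 - 2*Z (n(m, Z) = -4 + (3 + Z)*(-2) = -4 + (-6 - 2*Z) = -10 - 2*Z)
c(a, g) = -50*a*(5 + a) (c(a, g) = -50*(0 + a)*(5 + (0 + a)) = -50*a*(5 + a))
c(n(5, L(1)), -751)/(-821712) = -50*(-10 - 2*1)*(5 + (-10 - 2*1))/(-821712) = -50*(-10 - 2)*(5 + (-10 - 2))*(-1/821712) = -50*(-12)*(5 - 12)*(-1/821712) = -50*(-12)*(-7)*(-1/821712) = -4200*(-1/821712) = 175/34238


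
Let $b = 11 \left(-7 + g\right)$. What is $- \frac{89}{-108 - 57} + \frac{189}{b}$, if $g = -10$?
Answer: $- \frac{1322}{2805} \approx -0.4713$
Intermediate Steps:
$b = -187$ ($b = 11 \left(-7 - 10\right) = 11 \left(-17\right) = -187$)
$- \frac{89}{-108 - 57} + \frac{189}{b} = - \frac{89}{-108 - 57} + \frac{189}{-187} = - \frac{89}{-165} + 189 \left(- \frac{1}{187}\right) = \left(-89\right) \left(- \frac{1}{165}\right) - \frac{189}{187} = \frac{89}{165} - \frac{189}{187} = - \frac{1322}{2805}$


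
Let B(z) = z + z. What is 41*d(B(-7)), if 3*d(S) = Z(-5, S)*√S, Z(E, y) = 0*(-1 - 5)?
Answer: 0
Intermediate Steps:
B(z) = 2*z
Z(E, y) = 0 (Z(E, y) = 0*(-6) = 0)
d(S) = 0 (d(S) = (0*√S)/3 = (⅓)*0 = 0)
41*d(B(-7)) = 41*0 = 0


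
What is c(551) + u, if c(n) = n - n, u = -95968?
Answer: -95968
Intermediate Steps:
c(n) = 0
c(551) + u = 0 - 95968 = -95968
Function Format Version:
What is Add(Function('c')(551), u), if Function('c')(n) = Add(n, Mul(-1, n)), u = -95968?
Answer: -95968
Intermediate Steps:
Function('c')(n) = 0
Add(Function('c')(551), u) = Add(0, -95968) = -95968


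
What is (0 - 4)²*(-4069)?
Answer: -65104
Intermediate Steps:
(0 - 4)²*(-4069) = (-4)²*(-4069) = 16*(-4069) = -65104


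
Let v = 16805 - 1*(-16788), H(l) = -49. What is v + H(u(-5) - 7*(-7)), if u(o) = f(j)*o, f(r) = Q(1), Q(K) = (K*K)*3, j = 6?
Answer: 33544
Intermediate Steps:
Q(K) = 3*K**2 (Q(K) = K**2*3 = 3*K**2)
f(r) = 3 (f(r) = 3*1**2 = 3*1 = 3)
u(o) = 3*o
v = 33593 (v = 16805 + 16788 = 33593)
v + H(u(-5) - 7*(-7)) = 33593 - 49 = 33544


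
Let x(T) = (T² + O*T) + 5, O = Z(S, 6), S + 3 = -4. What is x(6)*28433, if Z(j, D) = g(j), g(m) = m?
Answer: -28433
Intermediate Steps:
S = -7 (S = -3 - 4 = -7)
Z(j, D) = j
O = -7
x(T) = 5 + T² - 7*T (x(T) = (T² - 7*T) + 5 = 5 + T² - 7*T)
x(6)*28433 = (5 + 6² - 7*6)*28433 = (5 + 36 - 42)*28433 = -1*28433 = -28433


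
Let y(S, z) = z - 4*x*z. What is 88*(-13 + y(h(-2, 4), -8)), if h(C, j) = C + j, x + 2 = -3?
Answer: -15928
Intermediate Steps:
x = -5 (x = -2 - 3 = -5)
y(S, z) = 21*z (y(S, z) = z - 4*(-5)*z = z - (-20)*z = z + 20*z = 21*z)
88*(-13 + y(h(-2, 4), -8)) = 88*(-13 + 21*(-8)) = 88*(-13 - 168) = 88*(-181) = -15928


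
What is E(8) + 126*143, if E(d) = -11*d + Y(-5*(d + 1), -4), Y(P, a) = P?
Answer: 17885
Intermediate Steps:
E(d) = -5 - 16*d (E(d) = -11*d - 5*(d + 1) = -11*d - 5*(1 + d) = -11*d + (-5 - 5*d) = -5 - 16*d)
E(8) + 126*143 = (-5 - 16*8) + 126*143 = (-5 - 128) + 18018 = -133 + 18018 = 17885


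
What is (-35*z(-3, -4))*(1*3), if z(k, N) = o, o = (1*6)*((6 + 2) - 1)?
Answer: -4410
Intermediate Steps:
o = 42 (o = 6*(8 - 1) = 6*7 = 42)
z(k, N) = 42
(-35*z(-3, -4))*(1*3) = (-35*42)*(1*3) = -1470*3 = -4410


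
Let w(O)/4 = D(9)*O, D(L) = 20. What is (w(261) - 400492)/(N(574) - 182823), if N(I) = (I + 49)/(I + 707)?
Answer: 17367249/8364130 ≈ 2.0764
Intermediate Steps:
N(I) = (49 + I)/(707 + I)
w(O) = 80*O (w(O) = 4*(20*O) = 80*O)
(w(261) - 400492)/(N(574) - 182823) = (80*261 - 400492)/((49 + 574)/(707 + 574) - 182823) = (20880 - 400492)/(623/1281 - 182823) = -379612/((1/1281)*623 - 182823) = -379612/(89/183 - 182823) = -379612/(-33456520/183) = -379612*(-183/33456520) = 17367249/8364130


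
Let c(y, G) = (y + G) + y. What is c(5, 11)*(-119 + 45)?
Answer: -1554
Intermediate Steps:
c(y, G) = G + 2*y (c(y, G) = (G + y) + y = G + 2*y)
c(5, 11)*(-119 + 45) = (11 + 2*5)*(-119 + 45) = (11 + 10)*(-74) = 21*(-74) = -1554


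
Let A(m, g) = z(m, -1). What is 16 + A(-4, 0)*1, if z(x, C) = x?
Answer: 12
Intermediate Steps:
A(m, g) = m
16 + A(-4, 0)*1 = 16 - 4*1 = 16 - 4 = 12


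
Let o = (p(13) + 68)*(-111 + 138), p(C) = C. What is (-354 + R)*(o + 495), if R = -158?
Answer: -1373184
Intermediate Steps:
o = 2187 (o = (13 + 68)*(-111 + 138) = 81*27 = 2187)
(-354 + R)*(o + 495) = (-354 - 158)*(2187 + 495) = -512*2682 = -1373184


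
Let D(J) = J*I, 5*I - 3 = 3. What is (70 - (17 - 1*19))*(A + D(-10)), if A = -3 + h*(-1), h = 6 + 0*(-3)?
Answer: -1512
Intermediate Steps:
I = 6/5 (I = ⅗ + (⅕)*3 = ⅗ + ⅗ = 6/5 ≈ 1.2000)
h = 6 (h = 6 + 0 = 6)
D(J) = 6*J/5 (D(J) = J*(6/5) = 6*J/5)
A = -9 (A = -3 + 6*(-1) = -3 - 6 = -9)
(70 - (17 - 1*19))*(A + D(-10)) = (70 - (17 - 1*19))*(-9 + (6/5)*(-10)) = (70 - (17 - 19))*(-9 - 12) = (70 - 1*(-2))*(-21) = (70 + 2)*(-21) = 72*(-21) = -1512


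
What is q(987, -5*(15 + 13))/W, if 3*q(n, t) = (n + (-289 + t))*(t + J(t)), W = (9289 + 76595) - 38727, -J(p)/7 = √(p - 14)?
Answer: -8680/15719 - 434*I*√154/15719 ≈ -0.5522 - 0.34263*I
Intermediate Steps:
J(p) = -7*√(-14 + p) (J(p) = -7*√(p - 14) = -7*√(-14 + p))
W = 47157 (W = 85884 - 38727 = 47157)
q(n, t) = (t - 7*√(-14 + t))*(-289 + n + t)/3 (q(n, t) = ((n + (-289 + t))*(t - 7*√(-14 + t)))/3 = ((-289 + n + t)*(t - 7*√(-14 + t)))/3 = ((t - 7*√(-14 + t))*(-289 + n + t))/3 = (t - 7*√(-14 + t))*(-289 + n + t)/3)
q(987, -5*(15 + 13))/W = (-(-1445)*(15 + 13)/3 + (-5*(15 + 13))²/3 + 2023*√(-14 - 5*(15 + 13))/3 - 7/3*987*√(-14 - 5*(15 + 13)) - 7*(-5*(15 + 13))*√(-14 - 5*(15 + 13))/3 + (⅓)*987*(-5*(15 + 13)))/47157 = (-(-1445)*28/3 + (-5*28)²/3 + 2023*√(-14 - 5*28)/3 - 7/3*987*√(-14 - 5*28) - 7*(-5*28)*√(-14 - 5*28)/3 + (⅓)*987*(-5*28))*(1/47157) = (-289/3*(-140) + (⅓)*(-140)² + 2023*√(-14 - 140)/3 - 7/3*987*√(-14 - 140) - 7/3*(-140)*√(-14 - 140) + (⅓)*987*(-140))*(1/47157) = (40460/3 + (⅓)*19600 + 2023*√(-154)/3 - 7/3*987*√(-154) - 7/3*(-140)*√(-154) - 46060)*(1/47157) = (40460/3 + 19600/3 + 2023*(I*√154)/3 - 7/3*987*I*√154 - 7/3*(-140)*I*√154 - 46060)*(1/47157) = (40460/3 + 19600/3 + 2023*I*√154/3 - 2303*I*√154 + 980*I*√154/3 - 46060)*(1/47157) = (-26040 - 1302*I*√154)*(1/47157) = -8680/15719 - 434*I*√154/15719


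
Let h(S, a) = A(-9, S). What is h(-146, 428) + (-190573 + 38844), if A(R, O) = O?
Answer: -151875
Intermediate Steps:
h(S, a) = S
h(-146, 428) + (-190573 + 38844) = -146 + (-190573 + 38844) = -146 - 151729 = -151875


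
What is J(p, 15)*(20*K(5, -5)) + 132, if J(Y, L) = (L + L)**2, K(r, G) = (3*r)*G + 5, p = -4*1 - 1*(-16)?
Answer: -1259868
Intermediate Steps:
p = 12 (p = -4 + 16 = 12)
K(r, G) = 5 + 3*G*r (K(r, G) = 3*G*r + 5 = 5 + 3*G*r)
J(Y, L) = 4*L**2 (J(Y, L) = (2*L)**2 = 4*L**2)
J(p, 15)*(20*K(5, -5)) + 132 = (4*15**2)*(20*(5 + 3*(-5)*5)) + 132 = (4*225)*(20*(5 - 75)) + 132 = 900*(20*(-70)) + 132 = 900*(-1400) + 132 = -1260000 + 132 = -1259868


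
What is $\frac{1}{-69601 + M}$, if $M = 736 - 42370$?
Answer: $- \frac{1}{111235} \approx -8.99 \cdot 10^{-6}$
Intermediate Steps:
$M = -41634$ ($M = 736 - 42370 = -41634$)
$\frac{1}{-69601 + M} = \frac{1}{-69601 - 41634} = \frac{1}{-111235} = - \frac{1}{111235}$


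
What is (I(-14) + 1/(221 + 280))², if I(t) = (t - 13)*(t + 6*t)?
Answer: 1757339968609/251001 ≈ 7.0013e+6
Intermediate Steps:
I(t) = 7*t*(-13 + t) (I(t) = (-13 + t)*(7*t) = 7*t*(-13 + t))
(I(-14) + 1/(221 + 280))² = (7*(-14)*(-13 - 14) + 1/(221 + 280))² = (7*(-14)*(-27) + 1/501)² = (2646 + 1/501)² = (1325647/501)² = 1757339968609/251001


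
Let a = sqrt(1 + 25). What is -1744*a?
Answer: -1744*sqrt(26) ≈ -8892.7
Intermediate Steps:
a = sqrt(26) ≈ 5.0990
-1744*a = -1744*sqrt(26)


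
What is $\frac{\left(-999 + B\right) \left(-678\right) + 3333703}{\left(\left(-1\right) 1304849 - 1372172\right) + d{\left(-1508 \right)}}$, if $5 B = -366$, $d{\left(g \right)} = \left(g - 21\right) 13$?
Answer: $- \frac{20303273}{13484490} \approx -1.5057$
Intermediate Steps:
$d{\left(g \right)} = -273 + 13 g$ ($d{\left(g \right)} = \left(-21 + g\right) 13 = -273 + 13 g$)
$B = - \frac{366}{5}$ ($B = \frac{1}{5} \left(-366\right) = - \frac{366}{5} \approx -73.2$)
$\frac{\left(-999 + B\right) \left(-678\right) + 3333703}{\left(\left(-1\right) 1304849 - 1372172\right) + d{\left(-1508 \right)}} = \frac{\left(-999 - \frac{366}{5}\right) \left(-678\right) + 3333703}{\left(\left(-1\right) 1304849 - 1372172\right) + \left(-273 + 13 \left(-1508\right)\right)} = \frac{\left(- \frac{5361}{5}\right) \left(-678\right) + 3333703}{\left(-1304849 - 1372172\right) - 19877} = \frac{\frac{3634758}{5} + 3333703}{-2677021 - 19877} = \frac{20303273}{5 \left(-2696898\right)} = \frac{20303273}{5} \left(- \frac{1}{2696898}\right) = - \frac{20303273}{13484490}$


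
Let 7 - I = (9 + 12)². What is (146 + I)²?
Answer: 82944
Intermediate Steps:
I = -434 (I = 7 - (9 + 12)² = 7 - 1*21² = 7 - 1*441 = 7 - 441 = -434)
(146 + I)² = (146 - 434)² = (-288)² = 82944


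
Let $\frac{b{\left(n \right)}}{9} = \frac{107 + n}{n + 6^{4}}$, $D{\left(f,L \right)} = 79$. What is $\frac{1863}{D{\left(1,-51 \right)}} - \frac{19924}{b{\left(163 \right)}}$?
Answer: $- \frac{1145966537}{95985} \approx -11939.0$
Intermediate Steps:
$b{\left(n \right)} = \frac{9 \left(107 + n\right)}{1296 + n}$ ($b{\left(n \right)} = 9 \frac{107 + n}{n + 6^{4}} = 9 \frac{107 + n}{n + 1296} = 9 \frac{107 + n}{1296 + n} = \frac{9 \left(107 + n\right)}{1296 + n}$)
$\frac{1863}{D{\left(1,-51 \right)}} - \frac{19924}{b{\left(163 \right)}} = \frac{1863}{79} - \frac{19924}{9 \frac{1}{1296 + 163} \left(107 + 163\right)} = 1863 \cdot \frac{1}{79} - \frac{19924}{9 \cdot \frac{1}{1459} \cdot 270} = \frac{1863}{79} - \frac{19924}{9 \cdot \frac{1}{1459} \cdot 270} = \frac{1863}{79} - \frac{19924}{\frac{2430}{1459}} = \frac{1863}{79} - \frac{14534558}{1215} = - \frac{1145966537}{95985}$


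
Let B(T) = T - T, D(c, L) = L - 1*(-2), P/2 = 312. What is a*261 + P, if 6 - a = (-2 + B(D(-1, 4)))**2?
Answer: 1146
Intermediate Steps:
P = 624 (P = 2*312 = 624)
D(c, L) = 2 + L (D(c, L) = L + 2 = 2 + L)
B(T) = 0
a = 2 (a = 6 - (-2 + 0)**2 = 6 - 1*(-2)**2 = 6 - 1*4 = 6 - 4 = 2)
a*261 + P = 2*261 + 624 = 522 + 624 = 1146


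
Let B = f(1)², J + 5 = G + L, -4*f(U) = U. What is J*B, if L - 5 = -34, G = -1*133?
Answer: -167/16 ≈ -10.438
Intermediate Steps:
G = -133
f(U) = -U/4
L = -29 (L = 5 - 34 = -29)
J = -167 (J = -5 + (-133 - 29) = -5 - 162 = -167)
B = 1/16 (B = (-¼*1)² = (-¼)² = 1/16 ≈ 0.062500)
J*B = -167*1/16 = -167/16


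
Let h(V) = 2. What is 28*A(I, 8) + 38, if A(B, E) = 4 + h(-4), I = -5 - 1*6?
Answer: 206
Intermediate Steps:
I = -11 (I = -5 - 6 = -11)
A(B, E) = 6 (A(B, E) = 4 + 2 = 6)
28*A(I, 8) + 38 = 28*6 + 38 = 168 + 38 = 206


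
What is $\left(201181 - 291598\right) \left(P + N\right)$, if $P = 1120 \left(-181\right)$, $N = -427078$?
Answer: $56944445766$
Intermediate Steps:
$P = -202720$
$\left(201181 - 291598\right) \left(P + N\right) = \left(201181 - 291598\right) \left(-202720 - 427078\right) = \left(-90417\right) \left(-629798\right) = 56944445766$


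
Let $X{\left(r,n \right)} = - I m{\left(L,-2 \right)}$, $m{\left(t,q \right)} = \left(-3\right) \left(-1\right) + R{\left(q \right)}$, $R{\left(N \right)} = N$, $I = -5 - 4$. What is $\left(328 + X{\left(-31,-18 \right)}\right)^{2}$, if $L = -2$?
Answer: $113569$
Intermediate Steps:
$I = -9$
$m{\left(t,q \right)} = 3 + q$ ($m{\left(t,q \right)} = \left(-3\right) \left(-1\right) + q = 3 + q$)
$X{\left(r,n \right)} = 9$ ($X{\left(r,n \right)} = - \left(-9\right) \left(3 - 2\right) = - \left(-9\right) 1 = \left(-1\right) \left(-9\right) = 9$)
$\left(328 + X{\left(-31,-18 \right)}\right)^{2} = \left(328 + 9\right)^{2} = 337^{2} = 113569$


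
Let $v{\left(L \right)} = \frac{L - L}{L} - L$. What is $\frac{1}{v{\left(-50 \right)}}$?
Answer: $\frac{1}{50} \approx 0.02$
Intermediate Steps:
$v{\left(L \right)} = - L$ ($v{\left(L \right)} = \frac{0}{L} - L = 0 - L = - L$)
$\frac{1}{v{\left(-50 \right)}} = \frac{1}{\left(-1\right) \left(-50\right)} = \frac{1}{50}$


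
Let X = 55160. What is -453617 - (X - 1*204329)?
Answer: -304448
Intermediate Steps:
-453617 - (X - 1*204329) = -453617 - (55160 - 1*204329) = -453617 - (55160 - 204329) = -453617 - 1*(-149169) = -453617 + 149169 = -304448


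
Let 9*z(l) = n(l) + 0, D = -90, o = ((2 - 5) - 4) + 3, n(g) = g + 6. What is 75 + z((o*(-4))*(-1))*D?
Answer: 175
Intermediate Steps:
n(g) = 6 + g
o = -4 (o = (-3 - 4) + 3 = -7 + 3 = -4)
z(l) = ⅔ + l/9 (z(l) = ((6 + l) + 0)/9 = (6 + l)/9 = ⅔ + l/9)
75 + z((o*(-4))*(-1))*D = 75 + (⅔ + (-4*(-4)*(-1))/9)*(-90) = 75 + (⅔ + (16*(-1))/9)*(-90) = 75 + (⅔ + (⅑)*(-16))*(-90) = 75 + (⅔ - 16/9)*(-90) = 75 - 10/9*(-90) = 75 + 100 = 175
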